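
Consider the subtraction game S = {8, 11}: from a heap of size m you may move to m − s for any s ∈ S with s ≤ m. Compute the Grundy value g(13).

1

Build the Grundy sequence with g(k) = mex{g(k−s) : s ∈ {8, 11}, s ≤ k}:
g(0) = mex{} = 0
g(1) = mex{} = 0
g(2) = mex{} = 0
g(3) = mex{} = 0
g(4) = mex{} = 0
g(5) = mex{} = 0
g(6) = mex{} = 0
g(7) = mex{} = 0
g(8) = mex{0} = 1
g(9) = mex{0} = 1
g(10) = mex{0} = 1
g(11) = mex{0} = 1
g(12) = mex{0} = 1
g(13) = mex{0} = 1
So g(13) = 1.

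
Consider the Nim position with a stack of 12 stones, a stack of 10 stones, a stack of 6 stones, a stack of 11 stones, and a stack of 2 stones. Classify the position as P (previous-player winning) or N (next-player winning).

N-position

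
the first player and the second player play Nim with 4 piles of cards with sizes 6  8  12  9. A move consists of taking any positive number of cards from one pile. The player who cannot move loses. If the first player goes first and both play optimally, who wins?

the first player wins

Bitwise XOR of the heap sizes:
  0110  (6)
  1000  (8)
  1100  (12)
  1001  (9)
  ----
  1011  (11)
The nim-sum is 11 ≠ 0, so this is an N-position: the player to move can win; the first player has a winning move.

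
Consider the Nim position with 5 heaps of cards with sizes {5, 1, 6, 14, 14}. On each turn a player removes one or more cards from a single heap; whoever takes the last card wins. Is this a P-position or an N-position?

Compute the nim-sum pairwise:
5 XOR 1 = 4
4 XOR 6 = 2
2 XOR 14 = 12
12 XOR 14 = 2
The nim-sum is 2 ≠ 0, so this is an N-position: the player to move can win.

N-position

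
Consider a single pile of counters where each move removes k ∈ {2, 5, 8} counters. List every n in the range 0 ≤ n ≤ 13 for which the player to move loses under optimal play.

0, 1, 4, 7, 10, 11

Grundy values for subtraction set {2, 5, 8}:
g(0) = mex{} = 0
g(1) = mex{} = 0
g(2) = mex{0} = 1
g(3) = mex{0} = 1
g(4) = mex{1} = 0
g(5) = mex{0,1} = 2
g(6) = mex{0} = 1
g(7) = mex{1,2} = 0
g(8) = mex{0,1} = 2
g(9) = mex{0} = 1
g(10) = mex{1,2} = 0
g(11) = mex{1} = 0
g(12) = mex{0} = 1
g(13) = mex{0,2} = 1
The P-positions (g = 0) in 0..13 are 0, 1, 4, 7, 10, 11.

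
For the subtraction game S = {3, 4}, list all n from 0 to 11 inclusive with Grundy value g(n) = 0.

0, 1, 2, 7, 8, 9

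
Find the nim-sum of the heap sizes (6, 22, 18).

2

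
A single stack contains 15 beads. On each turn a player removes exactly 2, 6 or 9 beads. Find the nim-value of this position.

Grundy values for subtraction set {2, 6, 9}:
k:     0  1  2  3  4  5  6  7  8  9 10 11 12 13 14 15
g(k):  0  0  1  1  0  0  1  1  0  2  1  3  0  2  1  0
So g(15) = 0.

0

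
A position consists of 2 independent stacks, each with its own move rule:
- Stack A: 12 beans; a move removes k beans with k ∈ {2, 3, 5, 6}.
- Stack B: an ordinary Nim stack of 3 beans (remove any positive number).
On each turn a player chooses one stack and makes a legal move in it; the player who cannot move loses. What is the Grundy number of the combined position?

Build the Grundy sequence for stack A with g(k) = mex{g(k−s) : s ∈ {2, 3, 5, 6}, s ≤ k}:
k:     0  1  2  3  4  5  6  7  8  9 10 11 12
g(k):  0  0  1  1  2  2  3  3  0  0  1  1  2
So g(12) = 2.
Stack B is a plain Nim stack of size 3, so its Grundy value is 3.
By the Sprague-Grundy theorem, the Grundy value of a sum of independent games is the XOR of the component values.
Combined value = 2 XOR 3 = 1.

1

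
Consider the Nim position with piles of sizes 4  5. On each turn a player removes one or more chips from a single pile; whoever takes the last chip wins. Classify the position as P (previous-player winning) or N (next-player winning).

N-position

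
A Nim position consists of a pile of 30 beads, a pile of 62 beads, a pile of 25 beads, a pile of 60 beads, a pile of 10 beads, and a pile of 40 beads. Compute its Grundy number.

39

In binary:
  011110  (30)
  111110  (62)
  011001  (25)
  111100  (60)
  001010  (10)
  101000  (40)
  ------
  100111  (39)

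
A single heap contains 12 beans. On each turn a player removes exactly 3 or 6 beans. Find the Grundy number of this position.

Build the Grundy sequence with g(k) = mex{g(k−s) : s ∈ {3, 6}, s ≤ k}:
k:     0  1  2  3  4  5  6  7  8  9 10 11 12
g(k):  0  0  0  1  1  1  2  2  2  0  0  0  1
So g(12) = 1.

1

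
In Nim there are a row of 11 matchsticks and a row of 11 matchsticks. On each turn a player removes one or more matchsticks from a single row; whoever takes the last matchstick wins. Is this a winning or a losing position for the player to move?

Nim-sum: 11 ⊕ 11 = 0.
The nim-sum is 0, so this is a P-position: the player to move is in a losing position under optimal play.

Losing position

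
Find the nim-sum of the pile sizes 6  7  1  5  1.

Nim-sum: 6 ⊕ 7 ⊕ 1 ⊕ 5 ⊕ 1 = 4.

4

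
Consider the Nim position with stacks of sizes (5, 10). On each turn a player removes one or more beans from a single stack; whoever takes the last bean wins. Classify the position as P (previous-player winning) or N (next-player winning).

Compute the nim-sum pairwise:
5 ^ 10 = 15
The nim-sum is 15 ≠ 0, so this is an N-position: the player to move can win.

N-position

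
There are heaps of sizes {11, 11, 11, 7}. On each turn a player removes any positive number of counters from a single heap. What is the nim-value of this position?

12

In binary:
  1011  (11)
  1011  (11)
  1011  (11)
  0111  (7)
  ----
  1100  (12)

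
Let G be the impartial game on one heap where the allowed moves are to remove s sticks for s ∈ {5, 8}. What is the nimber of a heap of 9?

1

Grundy values for subtraction set {5, 8}:
g(0) = mex{} = 0
g(1) = mex{} = 0
g(2) = mex{} = 0
g(3) = mex{} = 0
g(4) = mex{} = 0
g(5) = mex{0} = 1
g(6) = mex{0} = 1
g(7) = mex{0} = 1
g(8) = mex{0} = 1
g(9) = mex{0} = 1
So g(9) = 1.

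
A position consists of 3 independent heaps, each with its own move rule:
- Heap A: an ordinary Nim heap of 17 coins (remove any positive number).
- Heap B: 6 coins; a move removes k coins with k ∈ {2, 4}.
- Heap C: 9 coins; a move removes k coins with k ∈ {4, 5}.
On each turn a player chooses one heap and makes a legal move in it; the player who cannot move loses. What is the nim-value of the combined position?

17

Heap A is a plain Nim heap of size 17, so its Grundy value is 17.
Grundy values for heap B (subtraction set {2, 4}):
g(0) = mex{} = 0
g(1) = mex{} = 0
g(2) = mex{0} = 1
g(3) = mex{0} = 1
g(4) = mex{0,1} = 2
g(5) = mex{0,1} = 2
g(6) = mex{1,2} = 0
So g(6) = 0.
For heap C, compute g(0), g(1), … with moves {4, 5}:
k:     0  1  2  3  4  5  6  7  8  9
g(k):  0  0  0  0  1  1  1  1  2  0
So g(9) = 0.
The value of a disjunctive sum is the nim-sum of the parts.
Combined value = 17 XOR 0 XOR 0 = 17.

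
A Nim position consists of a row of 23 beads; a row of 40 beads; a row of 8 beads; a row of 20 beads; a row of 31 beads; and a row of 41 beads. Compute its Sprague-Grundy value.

Compute the nim-sum pairwise:
23 ^ 40 = 63
63 ^ 8 = 55
55 ^ 20 = 35
35 ^ 31 = 60
60 ^ 41 = 21

21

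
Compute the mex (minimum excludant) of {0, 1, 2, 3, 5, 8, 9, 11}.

4

The values 0, 1, 2, 3 are all present; 4 is the first non-negative integer missing from the set.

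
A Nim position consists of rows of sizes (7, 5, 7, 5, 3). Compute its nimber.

3

Nim-sum: 7 ^ 5 ^ 7 ^ 5 ^ 3 = 3.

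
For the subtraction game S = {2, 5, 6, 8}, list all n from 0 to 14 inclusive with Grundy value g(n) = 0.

Compute g(0), g(1), … for moves {2, 5, 6, 8}:
g(0) = mex{} = 0
g(1) = mex{} = 0
g(2) = mex{0} = 1
g(3) = mex{0} = 1
g(4) = mex{1} = 0
g(5) = mex{0,1} = 2
g(6) = mex{0} = 1
g(7) = mex{0,1,2} = 3
g(8) = mex{0,1} = 2
g(9) = mex{0,1,3} = 2
g(10) = mex{0,1,2} = 3
g(11) = mex{1,2} = 0
g(12) = mex{0,1,3} = 2
g(13) = mex{0,2,3} = 1
g(14) = mex{1,2} = 0
The P-positions (g = 0) in 0..14 are 0, 1, 4, 11, 14.

0, 1, 4, 11, 14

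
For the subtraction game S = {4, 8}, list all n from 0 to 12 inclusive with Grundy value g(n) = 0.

0, 1, 2, 3, 12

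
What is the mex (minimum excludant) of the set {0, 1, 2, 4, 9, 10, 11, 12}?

The values 0, 1, 2 are all present; 3 is the first non-negative integer missing from the set.

3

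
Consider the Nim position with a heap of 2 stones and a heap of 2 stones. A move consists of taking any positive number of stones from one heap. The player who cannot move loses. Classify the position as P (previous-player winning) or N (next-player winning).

Nim-sum: 2 ⊕ 2 = 0.
The nim-sum is 0, so this is a P-position: the player to move is in a losing position under optimal play.

P-position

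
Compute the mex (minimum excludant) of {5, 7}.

0 is not in the set, so the mex is 0.

0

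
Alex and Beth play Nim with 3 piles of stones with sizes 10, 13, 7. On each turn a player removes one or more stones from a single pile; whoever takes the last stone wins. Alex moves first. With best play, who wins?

Beth wins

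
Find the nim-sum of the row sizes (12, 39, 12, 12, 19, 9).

49

Nim-sum: 12 ⊕ 39 ⊕ 12 ⊕ 12 ⊕ 19 ⊕ 9 = 49.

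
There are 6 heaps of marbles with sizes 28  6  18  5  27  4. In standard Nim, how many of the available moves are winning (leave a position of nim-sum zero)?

3

Nim-sum: 28 XOR 6 XOR 18 XOR 5 XOR 27 XOR 4 = 18.
The overall nim-sum is X = 18. A heap of size p has a winning move iff p XOR X < p (reduce it to p XOR X).
  28: 28 XOR 18 = 14 < 28 — winning move (to 14).
  6: 6 XOR 18 = 20 ≥ 6 — no move.
  18: 18 XOR 18 = 0 < 18 — winning move (to 0).
  5: 5 XOR 18 = 23 ≥ 5 — no move.
  27: 27 XOR 18 = 9 < 27 — winning move (to 9).
  4: 4 XOR 18 = 22 ≥ 4 — no move.
That gives 3 winning moves.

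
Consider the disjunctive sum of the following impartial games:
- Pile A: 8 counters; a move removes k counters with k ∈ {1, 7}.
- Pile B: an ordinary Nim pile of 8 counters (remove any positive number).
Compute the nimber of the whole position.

8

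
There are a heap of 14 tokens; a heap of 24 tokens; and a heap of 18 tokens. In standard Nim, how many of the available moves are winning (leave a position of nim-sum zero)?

1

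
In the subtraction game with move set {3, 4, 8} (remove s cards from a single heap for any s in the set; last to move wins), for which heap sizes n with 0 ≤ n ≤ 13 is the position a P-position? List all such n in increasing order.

0, 1, 2, 7, 12, 13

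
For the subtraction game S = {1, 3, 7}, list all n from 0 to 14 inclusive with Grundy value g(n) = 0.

0, 2, 4, 6, 8, 10, 12, 14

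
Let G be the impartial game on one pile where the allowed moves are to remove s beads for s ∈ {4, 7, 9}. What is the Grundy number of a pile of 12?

Build the Grundy sequence with g(k) = mex{g(k−s) : s ∈ {4, 7, 9}, s ≤ k}:
k:     0  1  2  3  4  5  6  7  8  9 10 11 12
g(k):  0  0  0  0  1  1  1  1  2  2  2  2  3
So g(12) = 3.

3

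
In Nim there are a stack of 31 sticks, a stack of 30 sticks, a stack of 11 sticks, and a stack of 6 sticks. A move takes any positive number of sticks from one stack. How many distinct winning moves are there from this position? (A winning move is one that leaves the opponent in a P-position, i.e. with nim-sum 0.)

Compute the nim-sum pairwise:
31 ⊕ 30 = 1
1 ⊕ 11 = 10
10 ⊕ 6 = 12
The overall nim-sum is X = 12. A stack of size p has a winning move iff p XOR X < p (reduce it to p XOR X).
  31: 31 XOR 12 = 19 < 31 — winning move (to 19).
  30: 30 XOR 12 = 18 < 30 — winning move (to 18).
  11: 11 XOR 12 = 7 < 11 — winning move (to 7).
  6: 6 XOR 12 = 10 ≥ 6 — no move.
That gives 3 winning moves.

3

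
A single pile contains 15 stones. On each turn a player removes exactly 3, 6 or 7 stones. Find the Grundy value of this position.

1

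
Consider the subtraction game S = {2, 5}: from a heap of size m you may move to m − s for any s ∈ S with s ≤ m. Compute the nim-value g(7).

Grundy values for subtraction set {2, 5}:
g(0) = mex{} = 0
g(1) = mex{} = 0
g(2) = mex{0} = 1
g(3) = mex{0} = 1
g(4) = mex{1} = 0
g(5) = mex{0,1} = 2
g(6) = mex{0} = 1
g(7) = mex{1,2} = 0
So g(7) = 0.

0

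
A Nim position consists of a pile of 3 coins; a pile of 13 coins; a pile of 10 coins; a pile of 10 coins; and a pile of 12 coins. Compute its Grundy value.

In binary:
  0011  (3)
  1101  (13)
  1010  (10)
  1010  (10)
  1100  (12)
  ----
  0010  (2)

2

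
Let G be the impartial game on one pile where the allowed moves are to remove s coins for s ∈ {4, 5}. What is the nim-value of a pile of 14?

Grundy values for subtraction set {4, 5}:
k:     0  1  2  3  4  5  6  7  8  9 10 11 12 13 14
g(k):  0  0  0  0  1  1  1  1  2  0  0  0  0  1  1
So g(14) = 1.

1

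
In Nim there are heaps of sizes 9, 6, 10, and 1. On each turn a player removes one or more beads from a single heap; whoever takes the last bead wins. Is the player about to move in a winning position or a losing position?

Winning position

Compute the nim-sum pairwise:
9 ⊕ 6 = 15
15 ⊕ 10 = 5
5 ⊕ 1 = 4
The nim-sum is 4 ≠ 0, so this is an N-position: the player to move can win.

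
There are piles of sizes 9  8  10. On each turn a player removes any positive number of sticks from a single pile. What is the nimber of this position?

11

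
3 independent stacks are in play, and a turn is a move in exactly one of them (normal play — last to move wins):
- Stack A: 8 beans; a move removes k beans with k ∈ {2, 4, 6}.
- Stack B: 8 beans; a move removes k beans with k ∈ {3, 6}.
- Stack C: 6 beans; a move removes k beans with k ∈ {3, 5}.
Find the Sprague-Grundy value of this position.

0

For stack A, compute g(0), g(1), … with moves {2, 4, 6}:
k:     0  1  2  3  4  5  6  7  8
g(k):  0  0  1  1  2  2  3  3  0
So g(8) = 0.
Grundy values for stack B (subtraction set {3, 6}):
g(0) = mex{} = 0
g(1) = mex{} = 0
g(2) = mex{} = 0
g(3) = mex{0} = 1
g(4) = mex{0} = 1
g(5) = mex{0} = 1
g(6) = mex{0,1} = 2
g(7) = mex{0,1} = 2
g(8) = mex{0,1} = 2
So g(8) = 2.
Grundy values for stack C (subtraction set {3, 5}):
g(0) = mex{} = 0
g(1) = mex{} = 0
g(2) = mex{} = 0
g(3) = mex{0} = 1
g(4) = mex{0} = 1
g(5) = mex{0} = 1
g(6) = mex{0,1} = 2
So g(6) = 2.
By the Sprague-Grundy theorem, the Grundy value of a sum of independent games is the XOR of the component values.
Combined value = 0 ⊕ 2 ⊕ 2 = 0.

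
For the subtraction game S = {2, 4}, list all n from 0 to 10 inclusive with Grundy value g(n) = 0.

0, 1, 6, 7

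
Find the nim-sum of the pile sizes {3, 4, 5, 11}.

Nim-sum: 3 ^ 4 ^ 5 ^ 11 = 9.

9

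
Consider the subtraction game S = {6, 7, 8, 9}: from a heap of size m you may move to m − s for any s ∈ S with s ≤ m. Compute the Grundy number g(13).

Build the Grundy sequence with g(k) = mex{g(k−s) : s ∈ {6, 7, 8, 9}, s ≤ k}:
k:     0  1  2  3  4  5  6  7  8  9 10 11 12 13
g(k):  0  0  0  0  0  0  1  1  1  1  1  1  2  2
So g(13) = 2.

2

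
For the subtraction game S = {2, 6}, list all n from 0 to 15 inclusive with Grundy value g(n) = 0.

0, 1, 4, 5, 8, 9, 12, 13

Compute g(0), g(1), … for moves {2, 6}:
k:     0  1  2  3  4  5  6  7  8  9 10 11 12 13 14 15
g(k):  0  0  1  1  0  0  1  1  0  0  1  1  0  0  1  1
The P-positions (g = 0) in 0..15 are 0, 1, 4, 5, 8, 9, 12, 13.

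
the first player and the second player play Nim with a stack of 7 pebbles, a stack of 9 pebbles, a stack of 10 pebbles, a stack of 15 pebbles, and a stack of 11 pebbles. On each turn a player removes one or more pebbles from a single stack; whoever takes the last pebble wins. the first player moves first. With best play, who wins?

Compute the nim-sum pairwise:
7 ⊕ 9 = 14
14 ⊕ 10 = 4
4 ⊕ 15 = 11
11 ⊕ 11 = 0
The nim-sum is 0, so this is a P-position: the player to move is in a losing position under optimal play; the first player is about to move from it and so loses — the second player wins.

the second player wins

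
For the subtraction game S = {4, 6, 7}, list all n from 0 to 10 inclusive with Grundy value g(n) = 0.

0, 1, 2, 3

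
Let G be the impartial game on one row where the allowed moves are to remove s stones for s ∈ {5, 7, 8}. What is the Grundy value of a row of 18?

Grundy values for subtraction set {5, 7, 8}:
k:     0  1  2  3  4  5  6  7  8  9 10 11 12 13 14 15 16 17 18
g(k):  0  0  0  0  0  1  1  1  1  1  2  2  2  0  0  0  0  0  1
So g(18) = 1.

1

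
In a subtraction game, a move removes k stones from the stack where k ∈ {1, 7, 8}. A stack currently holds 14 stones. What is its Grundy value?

2

Compute g(0), g(1), … for moves {1, 7, 8}:
g(0) = mex{} = 0
g(1) = mex{0} = 1
g(2) = mex{1} = 0
g(3) = mex{0} = 1
g(4) = mex{1} = 0
g(5) = mex{0} = 1
g(6) = mex{1} = 0
g(7) = mex{0} = 1
g(8) = mex{0,1} = 2
g(9) = mex{0,1,2} = 3
g(10) = mex{0,1,3} = 2
g(11) = mex{0,1,2} = 3
g(12) = mex{0,1,3} = 2
g(13) = mex{0,1,2} = 3
g(14) = mex{0,1,3} = 2
So g(14) = 2.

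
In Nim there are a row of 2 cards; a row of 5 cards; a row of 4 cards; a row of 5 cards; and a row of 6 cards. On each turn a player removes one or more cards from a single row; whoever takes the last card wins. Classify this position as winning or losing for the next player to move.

Losing position

Nim-sum: 2 ^ 5 ^ 4 ^ 5 ^ 6 = 0.
The nim-sum is 0, so this is a P-position: the player to move is in a losing position under optimal play.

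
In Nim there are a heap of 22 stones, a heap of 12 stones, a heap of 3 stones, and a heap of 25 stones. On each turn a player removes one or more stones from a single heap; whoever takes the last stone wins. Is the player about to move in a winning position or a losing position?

Losing position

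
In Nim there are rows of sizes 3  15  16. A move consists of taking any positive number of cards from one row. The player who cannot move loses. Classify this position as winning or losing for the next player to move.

Winning position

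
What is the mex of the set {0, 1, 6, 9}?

The values 0, 1 are all present; 2 is the first non-negative integer missing from the set.

2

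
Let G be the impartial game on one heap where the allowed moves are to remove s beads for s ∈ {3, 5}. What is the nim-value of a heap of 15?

Grundy values for subtraction set {3, 5}:
k:     0  1  2  3  4  5  6  7  8  9 10 11 12 13 14 15
g(k):  0  0  0  1  1  1  2  2  0  0  0  1  1  1  2  2
So g(15) = 2.

2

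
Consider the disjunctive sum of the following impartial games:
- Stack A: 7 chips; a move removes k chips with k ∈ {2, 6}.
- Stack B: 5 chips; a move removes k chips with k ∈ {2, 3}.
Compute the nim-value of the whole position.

For stack A, compute g(0), g(1), … with moves {2, 6}:
g(0) = mex{} = 0
g(1) = mex{} = 0
g(2) = mex{0} = 1
g(3) = mex{0} = 1
g(4) = mex{1} = 0
g(5) = mex{1} = 0
g(6) = mex{0} = 1
g(7) = mex{0} = 1
So g(7) = 1.
For stack B, compute g(0), g(1), … with moves {2, 3}:
k:     0  1  2  3  4  5
g(k):  0  0  1  1  2  0
So g(5) = 0.
The value of a disjunctive sum is the nim-sum of the parts.
Combined value = 1 ⊕ 0 = 1.

1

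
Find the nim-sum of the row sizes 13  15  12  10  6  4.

6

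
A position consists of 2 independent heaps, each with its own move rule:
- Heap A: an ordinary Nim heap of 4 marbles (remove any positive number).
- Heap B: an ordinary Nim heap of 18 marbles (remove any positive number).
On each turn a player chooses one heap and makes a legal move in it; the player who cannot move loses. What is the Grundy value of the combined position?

22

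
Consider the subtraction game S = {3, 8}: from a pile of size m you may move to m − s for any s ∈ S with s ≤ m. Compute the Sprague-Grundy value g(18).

Compute g(0), g(1), … for moves {3, 8}:
k:     0  1  2  3  4  5  6  7  8  9 10 11 12 13 14 15 16 17 18
g(k):  0  0  0  1  1  1  0  0  2  1  1  0  0  0  1  1  1  0  0
So g(18) = 0.

0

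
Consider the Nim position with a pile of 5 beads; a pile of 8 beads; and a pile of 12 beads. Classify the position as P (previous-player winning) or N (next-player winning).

N-position

In binary:
  0101  (5)
  1000  (8)
  1100  (12)
  ----
  0001  (1)
The nim-sum is 1 ≠ 0, so this is an N-position: the player to move can win.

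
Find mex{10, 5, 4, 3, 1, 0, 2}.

The values 0, 1, 2, 3, 4, 5 are all present; 6 is the first non-negative integer missing from the set.

6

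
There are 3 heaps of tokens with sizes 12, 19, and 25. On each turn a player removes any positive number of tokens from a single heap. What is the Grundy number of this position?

6

Compute the nim-sum pairwise:
12 ^ 19 = 31
31 ^ 25 = 6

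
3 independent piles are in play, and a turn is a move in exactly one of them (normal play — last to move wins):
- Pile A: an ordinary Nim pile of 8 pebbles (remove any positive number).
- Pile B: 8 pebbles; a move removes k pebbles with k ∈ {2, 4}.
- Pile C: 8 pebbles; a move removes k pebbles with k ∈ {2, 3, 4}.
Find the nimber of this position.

8

Pile A is a plain Nim pile of size 8, so its Grundy value is 8.
Build the Grundy sequence for pile B with g(k) = mex{g(k−s) : s ∈ {2, 4}, s ≤ k}:
g(0) = mex{} = 0
g(1) = mex{} = 0
g(2) = mex{0} = 1
g(3) = mex{0} = 1
g(4) = mex{0,1} = 2
g(5) = mex{0,1} = 2
g(6) = mex{1,2} = 0
g(7) = mex{1,2} = 0
g(8) = mex{0,2} = 1
So g(8) = 1.
Grundy values for pile C (subtraction set {2, 3, 4}):
g(0) = mex{} = 0
g(1) = mex{} = 0
g(2) = mex{0} = 1
g(3) = mex{0} = 1
g(4) = mex{0,1} = 2
g(5) = mex{0,1} = 2
g(6) = mex{1,2} = 0
g(7) = mex{1,2} = 0
g(8) = mex{0,2} = 1
So g(8) = 1.
By the Sprague-Grundy theorem, the Grundy value of a sum of independent games is the XOR of the component values.
Combined value = 8 ⊕ 1 ⊕ 1 = 8.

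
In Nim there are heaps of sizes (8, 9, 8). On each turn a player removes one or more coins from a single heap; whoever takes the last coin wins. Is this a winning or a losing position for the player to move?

Nim-sum: 8 ⊕ 9 ⊕ 8 = 9.
The nim-sum is 9 ≠ 0, so this is an N-position: the player to move can win.

Winning position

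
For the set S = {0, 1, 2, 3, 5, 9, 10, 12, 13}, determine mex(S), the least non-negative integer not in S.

4

The values 0, 1, 2, 3 are all present; 4 is the first non-negative integer missing from the set.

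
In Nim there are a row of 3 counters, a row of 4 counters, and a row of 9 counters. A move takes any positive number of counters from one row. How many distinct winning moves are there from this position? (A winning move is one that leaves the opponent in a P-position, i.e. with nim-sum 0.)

1

In binary:
  0011  (3)
  0100  (4)
  1001  (9)
  ----
  1110  (14)
The overall nim-sum is X = 14. A row of size p has a winning move iff p XOR X < p (reduce it to p XOR X).
  3: 3 XOR 14 = 13 ≥ 3 — no move.
  4: 4 XOR 14 = 10 ≥ 4 — no move.
  9: 9 XOR 14 = 7 < 9 — winning move (to 7).
That gives 1 winning move.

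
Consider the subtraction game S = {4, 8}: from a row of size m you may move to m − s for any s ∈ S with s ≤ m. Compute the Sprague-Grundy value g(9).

2

Grundy values for subtraction set {4, 8}:
g(0) = mex{} = 0
g(1) = mex{} = 0
g(2) = mex{} = 0
g(3) = mex{} = 0
g(4) = mex{0} = 1
g(5) = mex{0} = 1
g(6) = mex{0} = 1
g(7) = mex{0} = 1
g(8) = mex{0,1} = 2
g(9) = mex{0,1} = 2
So g(9) = 2.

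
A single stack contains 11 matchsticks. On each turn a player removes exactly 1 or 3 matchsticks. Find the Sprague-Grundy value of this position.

1

Grundy values for subtraction set {1, 3}:
k:     0  1  2  3  4  5  6  7  8  9 10 11
g(k):  0  1  0  1  0  1  0  1  0  1  0  1
So g(11) = 1.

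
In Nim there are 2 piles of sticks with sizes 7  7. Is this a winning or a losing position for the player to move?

Bitwise XOR of the heap sizes:
  111  (7)
  111  (7)
  ---
  000  (0)
The nim-sum is 0, so this is a P-position: the player to move is in a losing position under optimal play.

Losing position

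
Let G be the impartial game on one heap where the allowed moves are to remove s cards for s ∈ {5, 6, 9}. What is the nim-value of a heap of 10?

Build the Grundy sequence with g(k) = mex{g(k−s) : s ∈ {5, 6, 9}, s ≤ k}:
g(0) = mex{} = 0
g(1) = mex{} = 0
g(2) = mex{} = 0
g(3) = mex{} = 0
g(4) = mex{} = 0
g(5) = mex{0} = 1
g(6) = mex{0} = 1
g(7) = mex{0} = 1
g(8) = mex{0} = 1
g(9) = mex{0} = 1
g(10) = mex{0,1} = 2
So g(10) = 2.

2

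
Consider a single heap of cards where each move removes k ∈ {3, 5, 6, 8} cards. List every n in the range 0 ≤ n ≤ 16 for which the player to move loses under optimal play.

0, 1, 2, 11, 12, 13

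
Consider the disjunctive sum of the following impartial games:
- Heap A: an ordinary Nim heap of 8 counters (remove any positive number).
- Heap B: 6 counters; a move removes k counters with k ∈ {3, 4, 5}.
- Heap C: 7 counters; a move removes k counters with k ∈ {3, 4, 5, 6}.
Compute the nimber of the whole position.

8

Heap A is a plain Nim heap of size 8, so its Grundy value is 8.
Build the Grundy sequence for heap B with g(k) = mex{g(k−s) : s ∈ {3, 4, 5}, s ≤ k}:
g(0) = mex{} = 0
g(1) = mex{} = 0
g(2) = mex{} = 0
g(3) = mex{0} = 1
g(4) = mex{0} = 1
g(5) = mex{0} = 1
g(6) = mex{0,1} = 2
So g(6) = 2.
Build the Grundy sequence for heap C with g(k) = mex{g(k−s) : s ∈ {3, 4, 5, 6}, s ≤ k}:
k:     0  1  2  3  4  5  6  7
g(k):  0  0  0  1  1  1  2  2
So g(7) = 2.
By the Sprague-Grundy theorem, the Grundy value of a sum of independent games is the XOR of the component values.
Combined value = 8 XOR 2 XOR 2 = 8.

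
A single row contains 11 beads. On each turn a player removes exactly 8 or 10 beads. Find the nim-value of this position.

1

Grundy values for subtraction set {8, 10}:
g(0) = mex{} = 0
g(1) = mex{} = 0
g(2) = mex{} = 0
g(3) = mex{} = 0
g(4) = mex{} = 0
g(5) = mex{} = 0
g(6) = mex{} = 0
g(7) = mex{} = 0
g(8) = mex{0} = 1
g(9) = mex{0} = 1
g(10) = mex{0} = 1
g(11) = mex{0} = 1
So g(11) = 1.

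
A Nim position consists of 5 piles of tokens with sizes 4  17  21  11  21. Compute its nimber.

30

Compute the nim-sum pairwise:
4 XOR 17 = 21
21 XOR 21 = 0
0 XOR 11 = 11
11 XOR 21 = 30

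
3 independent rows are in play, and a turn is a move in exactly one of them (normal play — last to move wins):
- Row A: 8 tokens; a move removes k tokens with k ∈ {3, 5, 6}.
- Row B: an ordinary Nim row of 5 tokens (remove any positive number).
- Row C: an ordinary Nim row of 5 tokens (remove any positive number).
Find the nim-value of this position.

For row A, compute g(0), g(1), … with moves {3, 5, 6}:
k:     0  1  2  3  4  5  6  7  8
g(k):  0  0  0  1  1  1  2  2  2
So g(8) = 2.
Row B is a plain Nim row of size 5, so its Grundy value is 5.
Row C is a plain Nim row of size 5, so its Grundy value is 5.
By the Sprague-Grundy theorem, the Grundy value of a sum of independent games is the XOR of the component values.
Combined value = 2 ⊕ 5 ⊕ 5 = 2.

2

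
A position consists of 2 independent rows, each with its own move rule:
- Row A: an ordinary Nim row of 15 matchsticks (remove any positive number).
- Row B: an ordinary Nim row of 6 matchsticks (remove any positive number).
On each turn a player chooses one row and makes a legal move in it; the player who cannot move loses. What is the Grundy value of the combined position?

Row A is a plain Nim row of size 15, so its Grundy value is 15.
Row B is a plain Nim row of size 6, so its Grundy value is 6.
By the Sprague-Grundy theorem, the Grundy value of a sum of independent games is the XOR of the component values.
Combined value = 15 XOR 6 = 9.

9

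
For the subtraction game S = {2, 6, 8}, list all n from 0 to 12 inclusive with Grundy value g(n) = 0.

0, 1, 4, 5

Build the Grundy sequence with g(k) = mex{g(k−s) : s ∈ {2, 6, 8}, s ≤ k}:
g(0) = mex{} = 0
g(1) = mex{} = 0
g(2) = mex{0} = 1
g(3) = mex{0} = 1
g(4) = mex{1} = 0
g(5) = mex{1} = 0
g(6) = mex{0} = 1
g(7) = mex{0} = 1
g(8) = mex{0,1} = 2
g(9) = mex{0,1} = 2
g(10) = mex{0,1,2} = 3
g(11) = mex{0,1,2} = 3
g(12) = mex{0,1,3} = 2
The P-positions (g = 0) in 0..12 are 0, 1, 4, 5.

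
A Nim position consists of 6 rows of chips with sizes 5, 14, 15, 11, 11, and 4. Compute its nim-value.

Compute the nim-sum pairwise:
5 ⊕ 14 = 11
11 ⊕ 15 = 4
4 ⊕ 11 = 15
15 ⊕ 11 = 4
4 ⊕ 4 = 0

0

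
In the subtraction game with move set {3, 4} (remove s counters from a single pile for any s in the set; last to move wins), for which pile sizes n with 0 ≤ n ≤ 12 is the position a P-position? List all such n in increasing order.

0, 1, 2, 7, 8, 9

Grundy values for subtraction set {3, 4}:
g(0) = mex{} = 0
g(1) = mex{} = 0
g(2) = mex{} = 0
g(3) = mex{0} = 1
g(4) = mex{0} = 1
g(5) = mex{0} = 1
g(6) = mex{0,1} = 2
g(7) = mex{1} = 0
g(8) = mex{1} = 0
g(9) = mex{1,2} = 0
g(10) = mex{0,2} = 1
g(11) = mex{0} = 1
g(12) = mex{0} = 1
The P-positions (g = 0) in 0..12 are 0, 1, 2, 7, 8, 9.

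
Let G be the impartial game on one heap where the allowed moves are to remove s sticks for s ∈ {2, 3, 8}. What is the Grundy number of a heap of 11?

Compute g(0), g(1), … for moves {2, 3, 8}:
k:     0  1  2  3  4  5  6  7  8  9 10 11
g(k):  0  0  1  1  2  0  0  1  1  2  0  0
So g(11) = 0.

0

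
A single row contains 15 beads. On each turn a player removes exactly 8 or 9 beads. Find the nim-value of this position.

1

Grundy values for subtraction set {8, 9}:
k:     0  1  2  3  4  5  6  7  8  9 10 11 12 13 14 15
g(k):  0  0  0  0  0  0  0  0  1  1  1  1  1  1  1  1
So g(15) = 1.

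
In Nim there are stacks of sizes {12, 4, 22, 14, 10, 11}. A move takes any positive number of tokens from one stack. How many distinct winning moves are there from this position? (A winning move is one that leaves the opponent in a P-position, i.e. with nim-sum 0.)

1

Nim-sum: 12 ⊕ 4 ⊕ 22 ⊕ 14 ⊕ 10 ⊕ 11 = 17.
The overall nim-sum is X = 17. A stack of size p has a winning move iff p XOR X < p (reduce it to p XOR X).
  12: 12 XOR 17 = 29 ≥ 12 — no move.
  4: 4 XOR 17 = 21 ≥ 4 — no move.
  22: 22 XOR 17 = 7 < 22 — winning move (to 7).
  14: 14 XOR 17 = 31 ≥ 14 — no move.
  10: 10 XOR 17 = 27 ≥ 10 — no move.
  11: 11 XOR 17 = 26 ≥ 11 — no move.
That gives 1 winning move.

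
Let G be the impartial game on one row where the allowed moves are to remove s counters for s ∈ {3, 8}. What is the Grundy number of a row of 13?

Compute g(0), g(1), … for moves {3, 8}:
k:     0  1  2  3  4  5  6  7  8  9 10 11 12 13
g(k):  0  0  0  1  1  1  0  0  2  1  1  0  0  0
So g(13) = 0.

0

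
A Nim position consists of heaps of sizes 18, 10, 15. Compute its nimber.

23

Nim-sum: 18 ⊕ 10 ⊕ 15 = 23.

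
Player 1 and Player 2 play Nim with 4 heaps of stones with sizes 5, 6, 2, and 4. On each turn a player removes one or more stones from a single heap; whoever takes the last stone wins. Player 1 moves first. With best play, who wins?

In binary:
  101  (5)
  110  (6)
  010  (2)
  100  (4)
  ---
  101  (5)
The nim-sum is 5 ≠ 0, so this is an N-position: the player to move can win; Player 1 has a winning move.

Player 1 wins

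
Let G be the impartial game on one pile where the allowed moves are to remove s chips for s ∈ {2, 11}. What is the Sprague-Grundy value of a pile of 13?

Compute g(0), g(1), … for moves {2, 11}:
k:     0  1  2  3  4  5  6  7  8  9 10 11 12 13
g(k):  0  0  1  1  0  0  1  1  0  0  1  1  2  0
So g(13) = 0.

0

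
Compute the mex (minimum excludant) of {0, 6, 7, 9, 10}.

1

0 is in the set but 1 is not, so the mex is 1.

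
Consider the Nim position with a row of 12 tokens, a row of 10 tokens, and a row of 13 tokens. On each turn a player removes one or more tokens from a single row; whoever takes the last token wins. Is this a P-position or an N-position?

N-position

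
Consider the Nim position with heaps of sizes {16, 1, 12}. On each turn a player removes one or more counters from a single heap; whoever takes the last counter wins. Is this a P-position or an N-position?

Nim-sum: 16 ^ 1 ^ 12 = 29.
The nim-sum is 29 ≠ 0, so this is an N-position: the player to move can win.

N-position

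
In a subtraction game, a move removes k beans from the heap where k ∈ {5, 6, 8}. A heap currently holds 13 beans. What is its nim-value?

0

Build the Grundy sequence with g(k) = mex{g(k−s) : s ∈ {5, 6, 8}, s ≤ k}:
g(0) = mex{} = 0
g(1) = mex{} = 0
g(2) = mex{} = 0
g(3) = mex{} = 0
g(4) = mex{} = 0
g(5) = mex{0} = 1
g(6) = mex{0} = 1
g(7) = mex{0} = 1
g(8) = mex{0} = 1
g(9) = mex{0} = 1
g(10) = mex{0,1} = 2
g(11) = mex{0,1} = 2
g(12) = mex{0,1} = 2
g(13) = mex{1} = 0
So g(13) = 0.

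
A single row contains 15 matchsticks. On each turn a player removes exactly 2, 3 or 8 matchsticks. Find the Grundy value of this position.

Build the Grundy sequence with g(k) = mex{g(k−s) : s ∈ {2, 3, 8}, s ≤ k}:
k:     0  1  2  3  4  5  6  7  8  9 10 11 12 13 14 15
g(k):  0  0  1  1  2  0  0  1  1  2  0  0  1  1  2  0
So g(15) = 0.

0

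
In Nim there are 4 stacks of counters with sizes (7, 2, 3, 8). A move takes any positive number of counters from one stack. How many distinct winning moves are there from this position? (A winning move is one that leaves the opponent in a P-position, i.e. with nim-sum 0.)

1

Nim-sum: 7 XOR 2 XOR 3 XOR 8 = 14.
The overall nim-sum is X = 14. A stack of size p has a winning move iff p XOR X < p (reduce it to p XOR X).
  7: 7 XOR 14 = 9 ≥ 7 — no move.
  2: 2 XOR 14 = 12 ≥ 2 — no move.
  3: 3 XOR 14 = 13 ≥ 3 — no move.
  8: 8 XOR 14 = 6 < 8 — winning move (to 6).
That gives 1 winning move.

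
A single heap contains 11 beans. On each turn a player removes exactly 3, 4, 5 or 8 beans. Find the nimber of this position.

0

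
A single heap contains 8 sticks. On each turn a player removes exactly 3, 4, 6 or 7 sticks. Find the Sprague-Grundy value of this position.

Compute g(0), g(1), … for moves {3, 4, 6, 7}:
k:     0  1  2  3  4  5  6  7  8
g(k):  0  0  0  1  1  1  2  2  2
So g(8) = 2.

2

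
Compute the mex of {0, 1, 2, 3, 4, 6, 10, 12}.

The values 0, 1, 2, 3, 4 are all present; 5 is the first non-negative integer missing from the set.

5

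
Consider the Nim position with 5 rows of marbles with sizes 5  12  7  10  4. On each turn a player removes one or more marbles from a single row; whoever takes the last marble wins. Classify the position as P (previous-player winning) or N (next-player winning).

Bitwise XOR of the heap sizes:
  0101  (5)
  1100  (12)
  0111  (7)
  1010  (10)
  0100  (4)
  ----
  0000  (0)
The nim-sum is 0, so this is a P-position: the player to move is in a losing position under optimal play.

P-position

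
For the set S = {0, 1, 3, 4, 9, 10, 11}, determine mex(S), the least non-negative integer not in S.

2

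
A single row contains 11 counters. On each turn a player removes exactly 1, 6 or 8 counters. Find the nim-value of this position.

Grundy values for subtraction set {1, 6, 8}:
k:     0  1  2  3  4  5  6  7  8  9 10 11
g(k):  0  1  0  1  0  1  2  0  1  0  1  0
So g(11) = 0.

0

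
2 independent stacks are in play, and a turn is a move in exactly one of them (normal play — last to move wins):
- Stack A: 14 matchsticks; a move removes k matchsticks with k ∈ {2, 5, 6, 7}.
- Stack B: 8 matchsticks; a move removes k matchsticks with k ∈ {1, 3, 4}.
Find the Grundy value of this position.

Build the Grundy sequence for stack A with g(k) = mex{g(k−s) : s ∈ {2, 5, 6, 7}, s ≤ k}:
g(0) = mex{} = 0
g(1) = mex{} = 0
g(2) = mex{0} = 1
g(3) = mex{0} = 1
g(4) = mex{1} = 0
g(5) = mex{0,1} = 2
g(6) = mex{0} = 1
g(7) = mex{0,1,2} = 3
g(8) = mex{0,1} = 2
g(9) = mex{0,1,3} = 2
g(10) = mex{0,1,2} = 3
g(11) = mex{0,1,2} = 3
g(12) = mex{1,2,3} = 0
g(13) = mex{1,2,3} = 0
g(14) = mex{0,2,3} = 1
So g(14) = 1.
For stack B, compute g(0), g(1), … with moves {1, 3, 4}:
g(0) = mex{} = 0
g(1) = mex{0} = 1
g(2) = mex{1} = 0
g(3) = mex{0} = 1
g(4) = mex{0,1} = 2
g(5) = mex{0,1,2} = 3
g(6) = mex{0,1,3} = 2
g(7) = mex{1,2} = 0
g(8) = mex{0,2,3} = 1
So g(8) = 1.
The value of a disjunctive sum is the nim-sum of the parts.
Combined value = 1 ⊕ 1 = 0.

0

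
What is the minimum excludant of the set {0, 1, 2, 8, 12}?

3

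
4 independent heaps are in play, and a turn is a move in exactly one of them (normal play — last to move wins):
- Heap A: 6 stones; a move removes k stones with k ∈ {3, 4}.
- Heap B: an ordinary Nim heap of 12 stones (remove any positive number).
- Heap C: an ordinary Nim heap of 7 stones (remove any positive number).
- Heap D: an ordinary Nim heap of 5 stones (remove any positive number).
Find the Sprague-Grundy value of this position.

12

Grundy values for heap A (subtraction set {3, 4}):
k:     0  1  2  3  4  5  6
g(k):  0  0  0  1  1  1  2
So g(6) = 2.
Heap B is a plain Nim heap of size 12, so its Grundy value is 12.
Heap C is a plain Nim heap of size 7, so its Grundy value is 7.
Heap D is a plain Nim heap of size 5, so its Grundy value is 5.
By the Sprague-Grundy theorem, the Grundy value of a sum of independent games is the XOR of the component values.
Combined value = 2 XOR 12 XOR 7 XOR 5 = 12.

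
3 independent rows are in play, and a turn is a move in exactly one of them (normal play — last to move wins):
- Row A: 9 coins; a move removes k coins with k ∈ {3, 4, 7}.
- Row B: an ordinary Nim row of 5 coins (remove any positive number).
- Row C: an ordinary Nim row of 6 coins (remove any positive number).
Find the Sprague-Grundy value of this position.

0

Grundy values for row A (subtraction set {3, 4, 7}):
k:     0  1  2  3  4  5  6  7  8  9
g(k):  0  0  0  1  1  1  2  2  2  3
So g(9) = 3.
Row B is a plain Nim row of size 5, so its Grundy value is 5.
Row C is a plain Nim row of size 6, so its Grundy value is 6.
By the Sprague-Grundy theorem, the Grundy value of a sum of independent games is the XOR of the component values.
Combined value = 3 XOR 5 XOR 6 = 0.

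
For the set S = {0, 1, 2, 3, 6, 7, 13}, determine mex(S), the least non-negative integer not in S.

4

The values 0, 1, 2, 3 are all present; 4 is the first non-negative integer missing from the set.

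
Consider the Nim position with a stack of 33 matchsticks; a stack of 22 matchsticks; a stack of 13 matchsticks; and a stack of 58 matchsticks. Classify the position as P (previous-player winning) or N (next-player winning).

P-position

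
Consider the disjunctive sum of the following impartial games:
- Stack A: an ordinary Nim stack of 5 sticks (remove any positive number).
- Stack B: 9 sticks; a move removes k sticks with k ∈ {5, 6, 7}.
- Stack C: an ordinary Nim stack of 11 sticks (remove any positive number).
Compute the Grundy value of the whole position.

15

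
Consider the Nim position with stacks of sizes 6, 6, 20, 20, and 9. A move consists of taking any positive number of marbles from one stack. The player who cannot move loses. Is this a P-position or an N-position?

Nim-sum: 6 XOR 6 XOR 20 XOR 20 XOR 9 = 9.
The nim-sum is 9 ≠ 0, so this is an N-position: the player to move can win.

N-position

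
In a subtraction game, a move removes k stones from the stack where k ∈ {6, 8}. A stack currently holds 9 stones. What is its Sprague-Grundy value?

1

Compute g(0), g(1), … for moves {6, 8}:
k:     0  1  2  3  4  5  6  7  8  9
g(k):  0  0  0  0  0  0  1  1  1  1
So g(9) = 1.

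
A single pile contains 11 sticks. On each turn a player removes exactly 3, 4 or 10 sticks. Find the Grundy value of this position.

Grundy values for subtraction set {3, 4, 10}:
k:     0  1  2  3  4  5  6  7  8  9 10 11
g(k):  0  0  0  1  1  1  2  0  0  0  1  1
So g(11) = 1.

1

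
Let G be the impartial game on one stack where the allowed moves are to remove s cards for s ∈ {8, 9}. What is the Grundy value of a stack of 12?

Compute g(0), g(1), … for moves {8, 9}:
g(0) = mex{} = 0
g(1) = mex{} = 0
g(2) = mex{} = 0
g(3) = mex{} = 0
g(4) = mex{} = 0
g(5) = mex{} = 0
g(6) = mex{} = 0
g(7) = mex{} = 0
g(8) = mex{0} = 1
g(9) = mex{0} = 1
g(10) = mex{0} = 1
g(11) = mex{0} = 1
g(12) = mex{0} = 1
So g(12) = 1.

1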